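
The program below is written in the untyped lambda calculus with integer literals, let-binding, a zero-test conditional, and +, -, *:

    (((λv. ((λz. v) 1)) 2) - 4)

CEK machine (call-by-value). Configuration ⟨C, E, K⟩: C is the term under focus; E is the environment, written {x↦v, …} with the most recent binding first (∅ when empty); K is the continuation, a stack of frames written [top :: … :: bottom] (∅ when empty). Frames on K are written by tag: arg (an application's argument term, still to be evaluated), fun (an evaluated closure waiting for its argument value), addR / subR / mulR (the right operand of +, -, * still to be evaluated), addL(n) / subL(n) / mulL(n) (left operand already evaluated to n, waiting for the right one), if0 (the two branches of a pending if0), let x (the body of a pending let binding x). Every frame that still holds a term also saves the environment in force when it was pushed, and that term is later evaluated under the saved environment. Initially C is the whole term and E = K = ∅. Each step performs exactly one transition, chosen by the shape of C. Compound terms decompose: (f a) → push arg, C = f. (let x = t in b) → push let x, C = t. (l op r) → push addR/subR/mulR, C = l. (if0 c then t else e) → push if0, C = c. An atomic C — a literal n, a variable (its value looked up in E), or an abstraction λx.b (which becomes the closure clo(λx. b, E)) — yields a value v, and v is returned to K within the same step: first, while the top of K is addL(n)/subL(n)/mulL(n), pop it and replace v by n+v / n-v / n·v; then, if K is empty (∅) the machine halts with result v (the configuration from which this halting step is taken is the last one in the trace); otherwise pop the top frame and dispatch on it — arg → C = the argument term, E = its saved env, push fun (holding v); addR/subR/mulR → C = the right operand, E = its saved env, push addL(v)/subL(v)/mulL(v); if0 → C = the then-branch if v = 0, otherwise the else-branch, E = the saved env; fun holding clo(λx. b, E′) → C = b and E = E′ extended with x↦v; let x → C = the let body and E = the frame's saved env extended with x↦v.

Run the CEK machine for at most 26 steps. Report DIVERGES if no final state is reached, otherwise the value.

[0] [C=(((λv. ((λz. v) 1)) 2) - 4) | E=∅ | K=∅]
[1] [C=((λv. ((λz. v) 1)) 2) | E=∅ | K=[subR]]
[2] [C=(λv. ((λz. v) 1)) | E=∅ | K=[arg :: subR]]
[3] [C=2 | E=∅ | K=[fun :: subR]]
[4] [C=((λz. v) 1) | E={v↦2} | K=[subR]]
[5] [C=(λz. v) | E={v↦2} | K=[arg :: subR]]
[6] [C=1 | E={v↦2} | K=[fun :: subR]]
[7] [C=v | E={z↦1, v↦2} | K=[subR]]
[8] [C=4 | E=∅ | K=[subL(2)]]
→ final value -2

Answer: -2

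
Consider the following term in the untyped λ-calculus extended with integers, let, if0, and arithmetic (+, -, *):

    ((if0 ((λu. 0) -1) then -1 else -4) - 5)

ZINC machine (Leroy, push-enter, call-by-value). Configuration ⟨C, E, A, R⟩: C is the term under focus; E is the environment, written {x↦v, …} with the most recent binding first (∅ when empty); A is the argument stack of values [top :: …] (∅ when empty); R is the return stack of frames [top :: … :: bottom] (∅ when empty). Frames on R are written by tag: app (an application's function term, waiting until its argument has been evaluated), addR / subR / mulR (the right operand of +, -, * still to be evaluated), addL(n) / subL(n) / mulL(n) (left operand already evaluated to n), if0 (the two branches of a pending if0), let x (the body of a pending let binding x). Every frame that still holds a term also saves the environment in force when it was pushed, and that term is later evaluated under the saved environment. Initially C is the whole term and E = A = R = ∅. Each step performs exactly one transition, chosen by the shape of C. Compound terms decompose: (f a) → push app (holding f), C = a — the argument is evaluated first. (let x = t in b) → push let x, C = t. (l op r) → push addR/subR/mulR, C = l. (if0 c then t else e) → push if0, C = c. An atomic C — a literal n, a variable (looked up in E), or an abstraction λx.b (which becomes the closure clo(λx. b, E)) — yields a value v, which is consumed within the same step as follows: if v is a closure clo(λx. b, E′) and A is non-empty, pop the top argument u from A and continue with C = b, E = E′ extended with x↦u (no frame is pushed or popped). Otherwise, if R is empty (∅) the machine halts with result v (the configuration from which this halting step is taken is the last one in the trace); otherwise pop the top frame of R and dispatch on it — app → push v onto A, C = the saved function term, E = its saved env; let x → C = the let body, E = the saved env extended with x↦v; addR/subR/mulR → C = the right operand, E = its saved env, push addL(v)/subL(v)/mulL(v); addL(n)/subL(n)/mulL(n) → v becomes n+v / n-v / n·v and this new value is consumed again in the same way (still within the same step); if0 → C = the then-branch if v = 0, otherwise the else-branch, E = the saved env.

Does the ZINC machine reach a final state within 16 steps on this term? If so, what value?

t=0: ⟨C=((if0 ((λu. 0) -1) then -1 else -4) - 5); E=∅; A=∅; R=∅⟩
t=1: ⟨C=(if0 ((λu. 0) -1) then -1 else -4); E=∅; A=∅; R=[subR]⟩
t=2: ⟨C=((λu. 0) -1); E=∅; A=∅; R=[if0 :: subR]⟩
t=3: ⟨C=-1; E=∅; A=∅; R=[app :: if0 :: subR]⟩
t=4: ⟨C=(λu. 0); E=∅; A=[-1]; R=[if0 :: subR]⟩
t=5: ⟨C=0; E={u↦-1}; A=∅; R=[if0 :: subR]⟩
t=6: ⟨C=-1; E=∅; A=∅; R=[subR]⟩
t=7: ⟨C=5; E=∅; A=∅; R=[subL(-1)]⟩
→ final value -6

Answer: -6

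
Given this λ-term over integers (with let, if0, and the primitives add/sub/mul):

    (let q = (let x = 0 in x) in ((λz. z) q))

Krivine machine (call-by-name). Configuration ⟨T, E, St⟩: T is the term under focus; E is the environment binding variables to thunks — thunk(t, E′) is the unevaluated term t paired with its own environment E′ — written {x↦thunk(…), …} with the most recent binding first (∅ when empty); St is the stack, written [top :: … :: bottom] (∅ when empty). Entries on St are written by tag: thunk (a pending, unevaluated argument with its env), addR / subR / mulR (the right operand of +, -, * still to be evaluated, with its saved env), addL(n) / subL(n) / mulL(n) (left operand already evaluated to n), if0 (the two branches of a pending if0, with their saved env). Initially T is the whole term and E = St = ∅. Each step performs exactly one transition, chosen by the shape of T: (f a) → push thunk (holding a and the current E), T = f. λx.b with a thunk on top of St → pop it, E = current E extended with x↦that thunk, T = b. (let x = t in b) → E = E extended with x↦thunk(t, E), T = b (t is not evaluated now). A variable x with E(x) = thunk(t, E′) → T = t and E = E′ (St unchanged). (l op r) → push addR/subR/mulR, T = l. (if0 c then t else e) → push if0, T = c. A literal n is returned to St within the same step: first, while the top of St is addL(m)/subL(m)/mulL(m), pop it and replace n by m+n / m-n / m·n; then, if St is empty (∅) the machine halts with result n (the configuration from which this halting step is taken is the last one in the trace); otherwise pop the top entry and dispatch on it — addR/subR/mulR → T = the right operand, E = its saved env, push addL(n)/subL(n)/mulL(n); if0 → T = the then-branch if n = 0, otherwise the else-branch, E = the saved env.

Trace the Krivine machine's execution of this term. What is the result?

0. <T=(let q = (let x = 0 in x) in ((λz. z) q)), E=∅, St=∅>
1. <T=((λz. z) q), E={q↦thunk((let x = 0 in x), ∅)}, St=∅>
2. <T=(λz. z), E={q↦thunk((let x = 0 in x), ∅)}, St=[thunk]>
3. <T=z, E={z↦thunk(q, {q↦thunk((let x = 0 in x), ∅)}), q↦thunk((let x = 0 in x), ∅)}, St=∅>
4. <T=q, E={q↦thunk((let x = 0 in x), ∅)}, St=∅>
5. <T=(let x = 0 in x), E=∅, St=∅>
6. <T=x, E={x↦thunk(0, ∅)}, St=∅>
7. <T=0, E=∅, St=∅>
→ final value 0

Answer: 0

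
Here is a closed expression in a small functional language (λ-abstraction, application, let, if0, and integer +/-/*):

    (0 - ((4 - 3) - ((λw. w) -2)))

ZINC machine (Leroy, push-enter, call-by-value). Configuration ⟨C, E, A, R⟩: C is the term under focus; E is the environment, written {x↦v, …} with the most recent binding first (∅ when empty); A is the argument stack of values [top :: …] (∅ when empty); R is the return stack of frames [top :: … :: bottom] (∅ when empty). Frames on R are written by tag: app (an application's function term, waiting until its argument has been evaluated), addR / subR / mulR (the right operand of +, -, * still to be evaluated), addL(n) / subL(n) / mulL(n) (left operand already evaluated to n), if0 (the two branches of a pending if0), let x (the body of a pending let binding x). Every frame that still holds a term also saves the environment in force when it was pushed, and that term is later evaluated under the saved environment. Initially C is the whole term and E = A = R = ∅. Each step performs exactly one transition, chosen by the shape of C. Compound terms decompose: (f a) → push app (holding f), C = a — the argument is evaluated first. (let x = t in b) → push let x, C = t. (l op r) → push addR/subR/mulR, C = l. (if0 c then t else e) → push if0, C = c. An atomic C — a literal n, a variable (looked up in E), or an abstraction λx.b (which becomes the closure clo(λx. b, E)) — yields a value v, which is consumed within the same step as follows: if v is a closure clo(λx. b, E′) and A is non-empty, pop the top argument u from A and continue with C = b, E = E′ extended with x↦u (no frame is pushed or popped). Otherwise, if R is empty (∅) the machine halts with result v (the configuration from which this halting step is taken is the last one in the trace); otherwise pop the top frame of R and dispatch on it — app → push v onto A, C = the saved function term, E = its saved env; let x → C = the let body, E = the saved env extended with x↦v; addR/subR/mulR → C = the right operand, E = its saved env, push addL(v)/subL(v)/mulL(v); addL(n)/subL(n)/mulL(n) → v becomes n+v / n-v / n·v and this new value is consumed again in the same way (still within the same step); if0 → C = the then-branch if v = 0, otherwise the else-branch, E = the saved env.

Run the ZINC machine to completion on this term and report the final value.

[0] [C=(0 - ((4 - 3) - ((λw. w) -2))) | E=∅ | A=∅ | R=∅]
[1] [C=0 | E=∅ | A=∅ | R=[subR]]
[2] [C=((4 - 3) - ((λw. w) -2)) | E=∅ | A=∅ | R=[subL(0)]]
[3] [C=(4 - 3) | E=∅ | A=∅ | R=[subR :: subL(0)]]
[4] [C=4 | E=∅ | A=∅ | R=[subR :: subR :: subL(0)]]
[5] [C=3 | E=∅ | A=∅ | R=[subL(4) :: subR :: subL(0)]]
[6] [C=((λw. w) -2) | E=∅ | A=∅ | R=[subL(1) :: subL(0)]]
[7] [C=-2 | E=∅ | A=∅ | R=[app :: subL(1) :: subL(0)]]
[8] [C=(λw. w) | E=∅ | A=[-2] | R=[subL(1) :: subL(0)]]
[9] [C=w | E={w↦-2} | A=∅ | R=[subL(1) :: subL(0)]]
→ final value -3

Answer: -3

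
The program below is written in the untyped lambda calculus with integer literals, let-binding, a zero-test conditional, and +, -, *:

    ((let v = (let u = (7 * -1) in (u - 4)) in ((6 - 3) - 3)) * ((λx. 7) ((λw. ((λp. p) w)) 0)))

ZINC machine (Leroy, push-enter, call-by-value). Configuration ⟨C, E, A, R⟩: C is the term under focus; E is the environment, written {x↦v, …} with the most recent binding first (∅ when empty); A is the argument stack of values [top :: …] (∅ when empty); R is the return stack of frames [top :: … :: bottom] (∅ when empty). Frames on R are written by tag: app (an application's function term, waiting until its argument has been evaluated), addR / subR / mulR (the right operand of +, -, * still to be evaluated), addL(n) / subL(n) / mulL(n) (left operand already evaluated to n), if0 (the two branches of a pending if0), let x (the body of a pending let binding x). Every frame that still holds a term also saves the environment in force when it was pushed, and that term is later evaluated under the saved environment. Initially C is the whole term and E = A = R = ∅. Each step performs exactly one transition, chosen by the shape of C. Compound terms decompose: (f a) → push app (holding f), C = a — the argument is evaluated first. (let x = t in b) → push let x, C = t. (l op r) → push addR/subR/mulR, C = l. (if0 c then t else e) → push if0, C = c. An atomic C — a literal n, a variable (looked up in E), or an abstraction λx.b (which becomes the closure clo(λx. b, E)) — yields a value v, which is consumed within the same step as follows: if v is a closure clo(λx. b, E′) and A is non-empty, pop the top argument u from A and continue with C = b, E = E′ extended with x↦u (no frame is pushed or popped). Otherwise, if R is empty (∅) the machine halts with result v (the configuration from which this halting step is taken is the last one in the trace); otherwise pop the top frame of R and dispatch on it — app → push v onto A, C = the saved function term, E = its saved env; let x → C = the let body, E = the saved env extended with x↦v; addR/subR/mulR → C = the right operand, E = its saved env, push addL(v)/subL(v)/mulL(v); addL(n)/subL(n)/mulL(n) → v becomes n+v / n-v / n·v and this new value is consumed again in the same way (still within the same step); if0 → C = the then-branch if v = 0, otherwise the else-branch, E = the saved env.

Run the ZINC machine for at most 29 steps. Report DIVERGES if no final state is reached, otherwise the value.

t=0: ⟨C=((let v = (let u = (7 * -1) in (u - 4)) in ((6 - 3) - 3)) * ((λx. 7) ((λw. ((λp. p) w)) 0))); E=∅; A=∅; R=∅⟩
t=1: ⟨C=(let v = (let u = (7 * -1) in (u - 4)) in ((6 - 3) - 3)); E=∅; A=∅; R=[mulR]⟩
t=2: ⟨C=(let u = (7 * -1) in (u - 4)); E=∅; A=∅; R=[let v :: mulR]⟩
t=3: ⟨C=(7 * -1); E=∅; A=∅; R=[let u :: let v :: mulR]⟩
t=4: ⟨C=7; E=∅; A=∅; R=[mulR :: let u :: let v :: mulR]⟩
t=5: ⟨C=-1; E=∅; A=∅; R=[mulL(7) :: let u :: let v :: mulR]⟩
t=6: ⟨C=(u - 4); E={u↦-7}; A=∅; R=[let v :: mulR]⟩
t=7: ⟨C=u; E={u↦-7}; A=∅; R=[subR :: let v :: mulR]⟩
t=8: ⟨C=4; E={u↦-7}; A=∅; R=[subL(-7) :: let v :: mulR]⟩
t=9: ⟨C=((6 - 3) - 3); E={v↦-11}; A=∅; R=[mulR]⟩
t=10: ⟨C=(6 - 3); E={v↦-11}; A=∅; R=[subR :: mulR]⟩
t=11: ⟨C=6; E={v↦-11}; A=∅; R=[subR :: subR :: mulR]⟩
t=12: ⟨C=3; E={v↦-11}; A=∅; R=[subL(6) :: subR :: mulR]⟩
t=13: ⟨C=3; E={v↦-11}; A=∅; R=[subL(3) :: mulR]⟩
t=14: ⟨C=((λx. 7) ((λw. ((λp. p) w)) 0)); E=∅; A=∅; R=[mulL(0)]⟩
t=15: ⟨C=((λw. ((λp. p) w)) 0); E=∅; A=∅; R=[app :: mulL(0)]⟩
t=16: ⟨C=0; E=∅; A=∅; R=[app :: app :: mulL(0)]⟩
t=17: ⟨C=(λw. ((λp. p) w)); E=∅; A=[0]; R=[app :: mulL(0)]⟩
t=18: ⟨C=((λp. p) w); E={w↦0}; A=∅; R=[app :: mulL(0)]⟩
t=19: ⟨C=w; E={w↦0}; A=∅; R=[app :: app :: mulL(0)]⟩
t=20: ⟨C=(λp. p); E={w↦0}; A=[0]; R=[app :: mulL(0)]⟩
t=21: ⟨C=p; E={p↦0, w↦0}; A=∅; R=[app :: mulL(0)]⟩
t=22: ⟨C=(λx. 7); E=∅; A=[0]; R=[mulL(0)]⟩
t=23: ⟨C=7; E={x↦0}; A=∅; R=[mulL(0)]⟩
→ final value 0

Answer: 0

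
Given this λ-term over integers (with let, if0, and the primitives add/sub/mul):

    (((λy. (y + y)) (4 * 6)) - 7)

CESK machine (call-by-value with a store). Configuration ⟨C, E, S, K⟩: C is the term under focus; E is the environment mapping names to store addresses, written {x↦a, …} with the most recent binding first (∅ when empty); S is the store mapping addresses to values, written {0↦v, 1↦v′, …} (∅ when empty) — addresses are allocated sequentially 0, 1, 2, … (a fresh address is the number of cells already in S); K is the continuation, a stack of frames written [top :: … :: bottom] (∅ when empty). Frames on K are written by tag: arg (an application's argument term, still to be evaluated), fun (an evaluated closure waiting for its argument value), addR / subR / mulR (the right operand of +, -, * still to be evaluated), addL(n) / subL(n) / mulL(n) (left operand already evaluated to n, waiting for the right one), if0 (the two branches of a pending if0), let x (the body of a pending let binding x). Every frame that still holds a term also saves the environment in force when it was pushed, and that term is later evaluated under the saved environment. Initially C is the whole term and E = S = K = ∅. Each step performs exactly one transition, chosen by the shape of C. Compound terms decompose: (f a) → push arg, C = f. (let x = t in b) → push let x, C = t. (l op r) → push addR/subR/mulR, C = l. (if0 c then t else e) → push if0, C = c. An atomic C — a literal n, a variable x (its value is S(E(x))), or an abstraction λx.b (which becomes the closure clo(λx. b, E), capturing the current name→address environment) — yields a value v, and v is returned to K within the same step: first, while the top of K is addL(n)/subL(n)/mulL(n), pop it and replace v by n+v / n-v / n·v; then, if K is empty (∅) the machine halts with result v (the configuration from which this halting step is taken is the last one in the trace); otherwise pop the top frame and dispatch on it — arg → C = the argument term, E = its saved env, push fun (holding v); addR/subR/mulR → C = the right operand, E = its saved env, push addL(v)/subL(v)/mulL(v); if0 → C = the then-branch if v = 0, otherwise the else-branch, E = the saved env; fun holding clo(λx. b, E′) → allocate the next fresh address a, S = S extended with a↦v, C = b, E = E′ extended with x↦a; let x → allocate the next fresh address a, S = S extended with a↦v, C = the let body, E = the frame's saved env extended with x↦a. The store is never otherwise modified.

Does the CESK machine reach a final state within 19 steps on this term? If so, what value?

step 0: <C=(((λy. (y + y)) (4 * 6)) - 7), E=∅, S=∅, K=∅>
step 1: <C=((λy. (y + y)) (4 * 6)), E=∅, S=∅, K=[subR]>
step 2: <C=(λy. (y + y)), E=∅, S=∅, K=[arg :: subR]>
step 3: <C=(4 * 6), E=∅, S=∅, K=[fun :: subR]>
step 4: <C=4, E=∅, S=∅, K=[mulR :: fun :: subR]>
step 5: <C=6, E=∅, S=∅, K=[mulL(4) :: fun :: subR]>
step 6: <C=(y + y), E={y↦0}, S={0↦24}, K=[subR]>
step 7: <C=y, E={y↦0}, S={0↦24}, K=[addR :: subR]>
step 8: <C=y, E={y↦0}, S={0↦24}, K=[addL(24) :: subR]>
step 9: <C=7, E=∅, S={0↦24}, K=[subL(48)]>
→ final value 41

Answer: 41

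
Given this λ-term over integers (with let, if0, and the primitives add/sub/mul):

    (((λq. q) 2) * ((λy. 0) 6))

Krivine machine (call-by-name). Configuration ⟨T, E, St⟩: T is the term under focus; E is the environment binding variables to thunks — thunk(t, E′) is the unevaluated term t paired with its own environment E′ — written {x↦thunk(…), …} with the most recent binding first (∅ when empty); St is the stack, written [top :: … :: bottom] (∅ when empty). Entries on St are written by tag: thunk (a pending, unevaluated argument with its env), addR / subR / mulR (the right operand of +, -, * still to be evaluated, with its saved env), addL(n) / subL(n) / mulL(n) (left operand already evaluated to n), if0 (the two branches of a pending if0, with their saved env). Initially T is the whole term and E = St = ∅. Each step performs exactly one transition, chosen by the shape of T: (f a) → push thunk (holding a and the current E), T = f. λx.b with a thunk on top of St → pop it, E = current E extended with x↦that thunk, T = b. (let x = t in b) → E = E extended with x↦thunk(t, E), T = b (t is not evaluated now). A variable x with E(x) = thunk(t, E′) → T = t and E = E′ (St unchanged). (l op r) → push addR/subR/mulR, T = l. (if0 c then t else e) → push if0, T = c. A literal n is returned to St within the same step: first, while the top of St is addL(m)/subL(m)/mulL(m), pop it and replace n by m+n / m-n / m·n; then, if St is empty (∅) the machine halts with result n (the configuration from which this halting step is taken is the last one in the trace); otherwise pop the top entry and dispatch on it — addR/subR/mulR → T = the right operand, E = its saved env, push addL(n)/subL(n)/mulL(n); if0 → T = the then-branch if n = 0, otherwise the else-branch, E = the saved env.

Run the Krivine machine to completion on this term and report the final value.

[0] [T=(((λq. q) 2) * ((λy. 0) 6)) | E=∅ | St=∅]
[1] [T=((λq. q) 2) | E=∅ | St=[mulR]]
[2] [T=(λq. q) | E=∅ | St=[thunk :: mulR]]
[3] [T=q | E={q↦thunk(2, ∅)} | St=[mulR]]
[4] [T=2 | E=∅ | St=[mulR]]
[5] [T=((λy. 0) 6) | E=∅ | St=[mulL(2)]]
[6] [T=(λy. 0) | E=∅ | St=[thunk :: mulL(2)]]
[7] [T=0 | E={y↦thunk(6, ∅)} | St=[mulL(2)]]
→ final value 0

Answer: 0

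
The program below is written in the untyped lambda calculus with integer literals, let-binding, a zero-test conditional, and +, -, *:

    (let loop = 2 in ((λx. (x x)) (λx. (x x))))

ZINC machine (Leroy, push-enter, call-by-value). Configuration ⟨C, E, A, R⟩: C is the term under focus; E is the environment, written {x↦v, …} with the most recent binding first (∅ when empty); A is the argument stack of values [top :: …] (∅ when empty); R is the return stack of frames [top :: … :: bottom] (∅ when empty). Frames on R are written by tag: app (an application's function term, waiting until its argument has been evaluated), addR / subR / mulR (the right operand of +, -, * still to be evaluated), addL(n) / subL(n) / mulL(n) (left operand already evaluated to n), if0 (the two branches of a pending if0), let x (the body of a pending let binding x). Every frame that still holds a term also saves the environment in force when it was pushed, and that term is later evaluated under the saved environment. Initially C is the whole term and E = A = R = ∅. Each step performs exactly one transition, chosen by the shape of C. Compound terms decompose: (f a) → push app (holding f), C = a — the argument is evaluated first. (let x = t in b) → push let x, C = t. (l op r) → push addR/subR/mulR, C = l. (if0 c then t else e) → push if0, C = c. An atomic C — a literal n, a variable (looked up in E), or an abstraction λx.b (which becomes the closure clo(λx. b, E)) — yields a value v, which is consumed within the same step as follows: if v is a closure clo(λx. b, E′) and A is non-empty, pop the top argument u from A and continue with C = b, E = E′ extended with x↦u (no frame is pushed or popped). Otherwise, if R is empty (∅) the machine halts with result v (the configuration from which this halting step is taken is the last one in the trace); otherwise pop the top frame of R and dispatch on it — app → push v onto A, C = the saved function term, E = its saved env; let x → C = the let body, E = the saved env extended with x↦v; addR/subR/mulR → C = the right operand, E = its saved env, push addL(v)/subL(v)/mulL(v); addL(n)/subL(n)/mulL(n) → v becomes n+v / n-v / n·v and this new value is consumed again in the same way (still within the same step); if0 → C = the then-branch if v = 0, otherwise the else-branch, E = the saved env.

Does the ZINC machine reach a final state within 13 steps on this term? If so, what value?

0. ⟨C=(let loop = 2 in ((λx. (x x)) (λx. (x x)))); E=∅; A=∅; R=∅⟩
1. ⟨C=2; E=∅; A=∅; R=[let loop]⟩
2. ⟨C=((λx. (x x)) (λx. (x x))); E={loop↦2}; A=∅; R=∅⟩
3. ⟨C=(λx. (x x)); E={loop↦2}; A=∅; R=[app]⟩
4. ⟨C=(λx. (x x)); E={loop↦2}; A=[clo(λx. (x x), {loop↦2})]; R=∅⟩
5. ⟨C=(x x); E={x↦clo(λx. (x x), {loop↦2}), loop↦2}; A=∅; R=∅⟩
6. ⟨C=x; E={x↦clo(λx. (x x), {loop↦2}), loop↦2}; A=∅; R=[app]⟩
7. ⟨C=x; E={x↦clo(λx. (x x), {loop↦2}), loop↦2}; A=[clo(λx. (x x), {loop↦2})]; R=∅⟩
… configuration repeats with period 3 (steps 5–7 recur indefinitely) …

Answer: DIVERGES (no final state within 13 steps)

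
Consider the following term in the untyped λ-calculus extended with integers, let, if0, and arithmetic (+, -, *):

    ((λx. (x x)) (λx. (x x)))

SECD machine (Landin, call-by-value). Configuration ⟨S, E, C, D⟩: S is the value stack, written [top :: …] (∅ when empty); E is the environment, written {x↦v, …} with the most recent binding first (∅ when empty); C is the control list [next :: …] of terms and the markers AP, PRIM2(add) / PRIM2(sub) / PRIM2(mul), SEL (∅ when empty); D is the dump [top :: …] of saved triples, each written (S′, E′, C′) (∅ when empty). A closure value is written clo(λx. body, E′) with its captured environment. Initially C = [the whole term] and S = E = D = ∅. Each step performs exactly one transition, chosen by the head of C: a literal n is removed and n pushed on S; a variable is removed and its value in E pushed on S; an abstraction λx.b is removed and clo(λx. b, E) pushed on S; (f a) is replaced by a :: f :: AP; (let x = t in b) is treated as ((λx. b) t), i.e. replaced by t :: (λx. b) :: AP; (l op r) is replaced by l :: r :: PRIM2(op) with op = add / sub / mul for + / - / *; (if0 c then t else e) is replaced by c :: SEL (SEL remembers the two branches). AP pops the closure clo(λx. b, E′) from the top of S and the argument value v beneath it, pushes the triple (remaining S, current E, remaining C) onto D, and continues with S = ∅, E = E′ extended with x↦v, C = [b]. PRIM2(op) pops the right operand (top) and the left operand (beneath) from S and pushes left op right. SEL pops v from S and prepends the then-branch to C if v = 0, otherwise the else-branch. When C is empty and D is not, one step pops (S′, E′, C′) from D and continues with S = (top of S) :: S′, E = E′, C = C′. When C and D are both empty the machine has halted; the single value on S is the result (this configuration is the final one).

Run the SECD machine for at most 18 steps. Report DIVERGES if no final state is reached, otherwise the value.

Answer: DIVERGES (no final state within 18 steps)

Derivation:
0. ⟨S=∅; E=∅; C=[((λx. (x x)) (λx. (x x)))]; D=∅⟩
1. ⟨S=∅; E=∅; C=[(λx. (x x)) :: (λx. (x x)) :: AP]; D=∅⟩
2. ⟨S=[clo(λx. (x x), ∅)]; E=∅; C=[(λx. (x x)) :: AP]; D=∅⟩
3. ⟨S=[clo(λx. (x x), ∅) :: clo(λx. (x x), ∅)]; E=∅; C=[AP]; D=∅⟩
4. ⟨S=∅; E={x↦clo(λx. (x x), ∅)}; C=[(x x)]; D=[(∅, ∅, ∅)]⟩
5. ⟨S=∅; E={x↦clo(λx. (x x), ∅)}; C=[x :: x :: AP]; D=[(∅, ∅, ∅)]⟩
6. ⟨S=[clo(λx. (x x), ∅)]; E={x↦clo(λx. (x x), ∅)}; C=[x :: AP]; D=[(∅, ∅, ∅)]⟩
7. ⟨S=[clo(λx. (x x), ∅) :: clo(λx. (x x), ∅)]; E={x↦clo(λx. (x x), ∅)}; C=[AP]; D=[(∅, ∅, ∅)]⟩
8. ⟨S=∅; E={x↦clo(λx. (x x), ∅)}; C=[(x x)]; D=[(∅, {x↦clo(λx. (x x), ∅)}, ∅) :: (∅, ∅, ∅)]⟩
9. ⟨S=∅; E={x↦clo(λx. (x x), ∅)}; C=[x :: x :: AP]; D=[(∅, {x↦clo(λx. (x x), ∅)}, ∅) :: (∅, ∅, ∅)]⟩
10. ⟨S=[clo(λx. (x x), ∅)]; E={x↦clo(λx. (x x), ∅)}; C=[x :: AP]; D=[(∅, {x↦clo(λx. (x x), ∅)}, ∅) :: (∅, ∅, ∅)]⟩
11. ⟨S=[clo(λx. (x x), ∅) :: clo(λx. (x x), ∅)]; E={x↦clo(λx. (x x), ∅)}; C=[AP]; D=[(∅, {x↦clo(λx. (x x), ∅)}, ∅) :: (∅, ∅, ∅)]⟩
12. ⟨S=∅; E={x↦clo(λx. (x x), ∅)}; C=[(x x)]; D=[(∅, {x↦clo(λx. (x x), ∅)}, ∅) :: (∅, {x↦clo(λx. (x x), ∅)}, ∅) :: (∅, ∅, ∅)]⟩
13. ⟨S=∅; E={x↦clo(λx. (x x), ∅)}; C=[x :: x :: AP]; D=[(∅, {x↦clo(λx. (x x), ∅)}, ∅) :: (∅, {x↦clo(λx. (x x), ∅)}, ∅) :: (∅, ∅, ∅)]⟩
14. ⟨S=[clo(λx. (x x), ∅)]; E={x↦clo(λx. (x x), ∅)}; C=[x :: AP]; D=[(∅, {x↦clo(λx. (x x), ∅)}, ∅) :: (∅, {x↦clo(λx. (x x), ∅)}, ∅) :: (∅, ∅, ∅)]⟩
15. ⟨S=[clo(λx. (x x), ∅) :: clo(λx. (x x), ∅)]; E={x↦clo(λx. (x x), ∅)}; C=[AP]; D=[(∅, {x↦clo(λx. (x x), ∅)}, ∅) :: (∅, {x↦clo(λx. (x x), ∅)}, ∅) :: (∅, ∅, ∅)]⟩
16. ⟨S=∅; E={x↦clo(λx. (x x), ∅)}; C=[(x x)]; D=[(∅, {x↦clo(λx. (x x), ∅)}, ∅) :: (∅, {x↦clo(λx. (x x), ∅)}, ∅) :: (∅, {x↦clo(λx. (x x), ∅)}, ∅) :: (∅, ∅, ∅)]⟩
17. ⟨S=∅; E={x↦clo(λx. (x x), ∅)}; C=[x :: x :: AP]; D=[(∅, {x↦clo(λx. (x x), ∅)}, ∅) :: (∅, {x↦clo(λx. (x x), ∅)}, ∅) :: (∅, {x↦clo(λx. (x x), ∅)}, ∅) :: (∅, ∅, ∅)]⟩
18. ⟨S=[clo(λx. (x x), ∅)]; E={x↦clo(λx. (x x), ∅)}; C=[x :: AP]; D=[(∅, {x↦clo(λx. (x x), ∅)}, ∅) :: (∅, {x↦clo(λx. (x x), ∅)}, ∅) :: (∅, {x↦clo(λx. (x x), ∅)}, ∅) :: (∅, ∅, ∅)]⟩
→ 18 transitions taken and the configuration is still not final: no result within 18 steps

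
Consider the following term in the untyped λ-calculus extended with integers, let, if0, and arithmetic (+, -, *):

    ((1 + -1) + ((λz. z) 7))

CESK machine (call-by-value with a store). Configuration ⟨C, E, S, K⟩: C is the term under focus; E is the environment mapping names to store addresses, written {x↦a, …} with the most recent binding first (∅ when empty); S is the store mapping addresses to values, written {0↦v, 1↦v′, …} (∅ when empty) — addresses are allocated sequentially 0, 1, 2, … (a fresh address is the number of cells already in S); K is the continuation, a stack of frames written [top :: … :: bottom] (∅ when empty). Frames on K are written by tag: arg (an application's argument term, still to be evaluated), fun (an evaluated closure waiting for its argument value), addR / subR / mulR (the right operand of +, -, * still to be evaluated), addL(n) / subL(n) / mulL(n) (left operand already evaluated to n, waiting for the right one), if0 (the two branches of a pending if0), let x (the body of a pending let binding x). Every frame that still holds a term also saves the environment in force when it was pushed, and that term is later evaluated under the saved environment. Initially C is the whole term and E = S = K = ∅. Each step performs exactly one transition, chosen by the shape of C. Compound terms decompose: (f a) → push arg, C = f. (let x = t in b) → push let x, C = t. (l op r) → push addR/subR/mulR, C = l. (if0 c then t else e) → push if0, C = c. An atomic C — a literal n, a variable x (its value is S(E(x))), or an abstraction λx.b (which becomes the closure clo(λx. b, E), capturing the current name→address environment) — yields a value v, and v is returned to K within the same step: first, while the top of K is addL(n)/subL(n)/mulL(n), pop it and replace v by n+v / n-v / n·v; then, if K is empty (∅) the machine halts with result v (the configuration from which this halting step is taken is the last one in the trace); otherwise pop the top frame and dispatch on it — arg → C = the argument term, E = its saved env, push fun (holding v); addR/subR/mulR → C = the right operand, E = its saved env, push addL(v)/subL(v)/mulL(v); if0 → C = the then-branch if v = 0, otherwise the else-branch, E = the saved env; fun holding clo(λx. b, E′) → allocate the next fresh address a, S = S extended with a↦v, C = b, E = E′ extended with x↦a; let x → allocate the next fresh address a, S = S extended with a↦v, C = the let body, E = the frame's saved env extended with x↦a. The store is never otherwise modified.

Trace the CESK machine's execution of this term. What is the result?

0. [C=((1 + -1) + ((λz. z) 7)) | E=∅ | S=∅ | K=∅]
1. [C=(1 + -1) | E=∅ | S=∅ | K=[addR]]
2. [C=1 | E=∅ | S=∅ | K=[addR :: addR]]
3. [C=-1 | E=∅ | S=∅ | K=[addL(1) :: addR]]
4. [C=((λz. z) 7) | E=∅ | S=∅ | K=[addL(0)]]
5. [C=(λz. z) | E=∅ | S=∅ | K=[arg :: addL(0)]]
6. [C=7 | E=∅ | S=∅ | K=[fun :: addL(0)]]
7. [C=z | E={z↦0} | S={0↦7} | K=[addL(0)]]
→ final value 7

Answer: 7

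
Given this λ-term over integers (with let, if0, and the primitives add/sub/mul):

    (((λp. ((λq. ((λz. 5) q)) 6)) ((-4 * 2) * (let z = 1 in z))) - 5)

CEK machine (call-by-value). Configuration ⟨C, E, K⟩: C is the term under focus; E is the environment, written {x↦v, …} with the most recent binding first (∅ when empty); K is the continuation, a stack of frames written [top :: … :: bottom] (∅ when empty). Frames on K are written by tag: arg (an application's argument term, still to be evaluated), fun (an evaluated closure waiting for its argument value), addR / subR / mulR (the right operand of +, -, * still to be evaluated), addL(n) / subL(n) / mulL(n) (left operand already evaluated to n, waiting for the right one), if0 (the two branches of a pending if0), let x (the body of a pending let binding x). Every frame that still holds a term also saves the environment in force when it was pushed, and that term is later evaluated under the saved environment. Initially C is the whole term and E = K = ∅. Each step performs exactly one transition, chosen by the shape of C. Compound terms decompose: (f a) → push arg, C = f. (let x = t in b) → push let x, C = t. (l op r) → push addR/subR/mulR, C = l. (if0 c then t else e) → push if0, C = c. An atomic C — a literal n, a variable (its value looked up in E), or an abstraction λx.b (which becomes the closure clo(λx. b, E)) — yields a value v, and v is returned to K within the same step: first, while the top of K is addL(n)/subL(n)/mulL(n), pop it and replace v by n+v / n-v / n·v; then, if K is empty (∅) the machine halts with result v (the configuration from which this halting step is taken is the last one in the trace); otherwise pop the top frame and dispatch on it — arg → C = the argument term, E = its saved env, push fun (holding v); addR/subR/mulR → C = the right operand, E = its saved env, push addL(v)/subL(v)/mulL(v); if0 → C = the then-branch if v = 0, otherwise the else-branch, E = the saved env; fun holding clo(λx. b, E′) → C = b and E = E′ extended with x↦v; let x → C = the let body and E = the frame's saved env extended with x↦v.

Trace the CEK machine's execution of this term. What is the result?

Answer: 0

Derivation:
0. ⟨C=(((λp. ((λq. ((λz. 5) q)) 6)) ((-4 * 2) * (let z = 1 in z))) - 5); E=∅; K=∅⟩
1. ⟨C=((λp. ((λq. ((λz. 5) q)) 6)) ((-4 * 2) * (let z = 1 in z))); E=∅; K=[subR]⟩
2. ⟨C=(λp. ((λq. ((λz. 5) q)) 6)); E=∅; K=[arg :: subR]⟩
3. ⟨C=((-4 * 2) * (let z = 1 in z)); E=∅; K=[fun :: subR]⟩
4. ⟨C=(-4 * 2); E=∅; K=[mulR :: fun :: subR]⟩
5. ⟨C=-4; E=∅; K=[mulR :: mulR :: fun :: subR]⟩
6. ⟨C=2; E=∅; K=[mulL(-4) :: mulR :: fun :: subR]⟩
7. ⟨C=(let z = 1 in z); E=∅; K=[mulL(-8) :: fun :: subR]⟩
8. ⟨C=1; E=∅; K=[let z :: mulL(-8) :: fun :: subR]⟩
9. ⟨C=z; E={z↦1}; K=[mulL(-8) :: fun :: subR]⟩
10. ⟨C=((λq. ((λz. 5) q)) 6); E={p↦-8}; K=[subR]⟩
11. ⟨C=(λq. ((λz. 5) q)); E={p↦-8}; K=[arg :: subR]⟩
12. ⟨C=6; E={p↦-8}; K=[fun :: subR]⟩
13. ⟨C=((λz. 5) q); E={q↦6, p↦-8}; K=[subR]⟩
14. ⟨C=(λz. 5); E={q↦6, p↦-8}; K=[arg :: subR]⟩
15. ⟨C=q; E={q↦6, p↦-8}; K=[fun :: subR]⟩
16. ⟨C=5; E={z↦6, q↦6, p↦-8}; K=[subR]⟩
17. ⟨C=5; E=∅; K=[subL(5)]⟩
→ final value 0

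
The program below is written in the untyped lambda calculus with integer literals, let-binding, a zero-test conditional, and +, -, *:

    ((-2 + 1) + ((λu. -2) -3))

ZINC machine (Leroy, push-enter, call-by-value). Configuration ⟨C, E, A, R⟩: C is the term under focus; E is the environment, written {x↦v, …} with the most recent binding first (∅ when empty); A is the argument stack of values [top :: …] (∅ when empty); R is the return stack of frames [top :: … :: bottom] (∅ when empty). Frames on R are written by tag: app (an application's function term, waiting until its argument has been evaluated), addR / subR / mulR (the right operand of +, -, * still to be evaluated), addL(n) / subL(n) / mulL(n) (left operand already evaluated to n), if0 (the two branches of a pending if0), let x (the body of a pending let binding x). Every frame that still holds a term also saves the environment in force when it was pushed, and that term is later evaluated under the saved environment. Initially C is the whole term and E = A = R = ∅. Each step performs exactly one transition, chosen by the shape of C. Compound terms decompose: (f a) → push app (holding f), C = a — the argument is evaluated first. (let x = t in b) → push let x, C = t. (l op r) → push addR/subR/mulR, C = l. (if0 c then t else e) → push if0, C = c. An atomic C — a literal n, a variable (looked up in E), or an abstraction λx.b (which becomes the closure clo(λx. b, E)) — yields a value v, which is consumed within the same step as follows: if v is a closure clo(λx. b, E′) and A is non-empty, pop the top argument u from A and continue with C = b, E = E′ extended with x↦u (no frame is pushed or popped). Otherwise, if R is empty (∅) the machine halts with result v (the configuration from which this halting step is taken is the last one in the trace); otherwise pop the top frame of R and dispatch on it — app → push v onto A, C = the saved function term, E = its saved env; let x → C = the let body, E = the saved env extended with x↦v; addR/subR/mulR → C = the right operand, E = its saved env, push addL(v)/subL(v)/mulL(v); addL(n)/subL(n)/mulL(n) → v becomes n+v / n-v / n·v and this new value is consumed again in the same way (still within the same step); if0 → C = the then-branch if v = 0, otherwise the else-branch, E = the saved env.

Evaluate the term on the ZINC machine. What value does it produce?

t=0: ⟨C=((-2 + 1) + ((λu. -2) -3)); E=∅; A=∅; R=∅⟩
t=1: ⟨C=(-2 + 1); E=∅; A=∅; R=[addR]⟩
t=2: ⟨C=-2; E=∅; A=∅; R=[addR :: addR]⟩
t=3: ⟨C=1; E=∅; A=∅; R=[addL(-2) :: addR]⟩
t=4: ⟨C=((λu. -2) -3); E=∅; A=∅; R=[addL(-1)]⟩
t=5: ⟨C=-3; E=∅; A=∅; R=[app :: addL(-1)]⟩
t=6: ⟨C=(λu. -2); E=∅; A=[-3]; R=[addL(-1)]⟩
t=7: ⟨C=-2; E={u↦-3}; A=∅; R=[addL(-1)]⟩
→ final value -3

Answer: -3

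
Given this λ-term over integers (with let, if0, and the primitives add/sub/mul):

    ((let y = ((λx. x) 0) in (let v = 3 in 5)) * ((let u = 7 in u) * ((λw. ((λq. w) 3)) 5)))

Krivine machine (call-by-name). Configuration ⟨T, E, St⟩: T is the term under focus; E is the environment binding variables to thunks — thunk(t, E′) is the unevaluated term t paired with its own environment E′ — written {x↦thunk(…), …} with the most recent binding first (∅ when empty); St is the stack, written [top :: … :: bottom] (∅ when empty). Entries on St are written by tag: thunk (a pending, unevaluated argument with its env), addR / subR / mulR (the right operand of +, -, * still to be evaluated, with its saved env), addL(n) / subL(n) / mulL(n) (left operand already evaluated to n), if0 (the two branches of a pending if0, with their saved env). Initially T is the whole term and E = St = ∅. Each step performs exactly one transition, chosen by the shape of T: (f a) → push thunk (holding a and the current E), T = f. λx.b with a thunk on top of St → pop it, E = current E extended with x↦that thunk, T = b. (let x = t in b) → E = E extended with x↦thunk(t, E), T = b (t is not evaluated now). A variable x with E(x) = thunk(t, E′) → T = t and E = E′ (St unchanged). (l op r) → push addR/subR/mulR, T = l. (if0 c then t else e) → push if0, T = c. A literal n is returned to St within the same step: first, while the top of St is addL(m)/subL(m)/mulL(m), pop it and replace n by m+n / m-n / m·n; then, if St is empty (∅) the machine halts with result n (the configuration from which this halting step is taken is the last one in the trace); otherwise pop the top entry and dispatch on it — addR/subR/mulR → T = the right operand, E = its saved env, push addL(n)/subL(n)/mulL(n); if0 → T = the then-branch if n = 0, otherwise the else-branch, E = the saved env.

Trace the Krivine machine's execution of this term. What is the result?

[0] ⟨T=((let y = ((λx. x) 0) in (let v = 3 in 5)) * ((let u = 7 in u) * ((λw. ((λq. w) 3)) 5))); E=∅; St=∅⟩
[1] ⟨T=(let y = ((λx. x) 0) in (let v = 3 in 5)); E=∅; St=[mulR]⟩
[2] ⟨T=(let v = 3 in 5); E={y↦thunk(((λx. x) 0), ∅)}; St=[mulR]⟩
[3] ⟨T=5; E={v↦thunk(3, {y↦thunk(((λx. x) 0), ∅)}), y↦thunk(((λx. x) 0), ∅)}; St=[mulR]⟩
[4] ⟨T=((let u = 7 in u) * ((λw. ((λq. w) 3)) 5)); E=∅; St=[mulL(5)]⟩
[5] ⟨T=(let u = 7 in u); E=∅; St=[mulR :: mulL(5)]⟩
[6] ⟨T=u; E={u↦thunk(7, ∅)}; St=[mulR :: mulL(5)]⟩
[7] ⟨T=7; E=∅; St=[mulR :: mulL(5)]⟩
[8] ⟨T=((λw. ((λq. w) 3)) 5); E=∅; St=[mulL(7) :: mulL(5)]⟩
[9] ⟨T=(λw. ((λq. w) 3)); E=∅; St=[thunk :: mulL(7) :: mulL(5)]⟩
[10] ⟨T=((λq. w) 3); E={w↦thunk(5, ∅)}; St=[mulL(7) :: mulL(5)]⟩
[11] ⟨T=(λq. w); E={w↦thunk(5, ∅)}; St=[thunk :: mulL(7) :: mulL(5)]⟩
[12] ⟨T=w; E={q↦thunk(3, {w↦thunk(5, ∅)}), w↦thunk(5, ∅)}; St=[mulL(7) :: mulL(5)]⟩
[13] ⟨T=5; E=∅; St=[mulL(7) :: mulL(5)]⟩
→ final value 175

Answer: 175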